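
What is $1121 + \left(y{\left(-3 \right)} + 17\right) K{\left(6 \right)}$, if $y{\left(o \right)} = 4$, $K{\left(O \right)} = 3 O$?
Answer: $1499$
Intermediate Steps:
$1121 + \left(y{\left(-3 \right)} + 17\right) K{\left(6 \right)} = 1121 + \left(4 + 17\right) 3 \cdot 6 = 1121 + 21 \cdot 18 = 1121 + 378 = 1499$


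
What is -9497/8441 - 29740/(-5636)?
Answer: 49377562/11893369 ≈ 4.1517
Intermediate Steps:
-9497/8441 - 29740/(-5636) = -9497*1/8441 - 29740*(-1/5636) = -9497/8441 + 7435/1409 = 49377562/11893369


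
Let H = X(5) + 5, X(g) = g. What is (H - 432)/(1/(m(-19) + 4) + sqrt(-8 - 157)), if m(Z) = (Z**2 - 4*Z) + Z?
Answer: 178084*I/(-I + 422*sqrt(165)) ≈ -0.0060606 + 32.853*I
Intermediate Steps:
m(Z) = Z**2 - 3*Z
H = 10 (H = 5 + 5 = 10)
(H - 432)/(1/(m(-19) + 4) + sqrt(-8 - 157)) = (10 - 432)/(1/(-19*(-3 - 19) + 4) + sqrt(-8 - 157)) = -422/(1/(-19*(-22) + 4) + sqrt(-165)) = -422/(1/(418 + 4) + I*sqrt(165)) = -422/(1/422 + I*sqrt(165))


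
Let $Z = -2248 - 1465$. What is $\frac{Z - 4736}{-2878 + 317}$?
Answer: $\frac{8449}{2561} \approx 3.2991$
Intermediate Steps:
$Z = -3713$ ($Z = -2248 - 1465 = -3713$)
$\frac{Z - 4736}{-2878 + 317} = \frac{-3713 - 4736}{-2878 + 317} = - \frac{8449}{-2561} = \left(-8449\right) \left(- \frac{1}{2561}\right) = \frac{8449}{2561}$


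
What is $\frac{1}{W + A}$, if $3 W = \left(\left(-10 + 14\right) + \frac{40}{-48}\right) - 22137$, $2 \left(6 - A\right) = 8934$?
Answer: $- \frac{18}{213101} \approx -8.4467 \cdot 10^{-5}$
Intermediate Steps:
$A = -4461$ ($A = 6 - 4467 = -4461$)
$W = - \frac{132803}{18}$ ($W = \frac{\left(\left(-10 + 14\right) + \frac{40}{-48}\right) - 22137}{3} = \frac{\left(4 + 40 \left(- \frac{1}{48}\right)\right) - 22137}{3} = \frac{\left(4 - \frac{5}{6}\right) - 22137}{3} = \frac{\frac{19}{6} - 22137}{3} = \frac{1}{3} \left(- \frac{132803}{6}\right) = - \frac{132803}{18} \approx -7377.9$)
$\frac{1}{W + A} = \frac{1}{- \frac{132803}{18} - 4461} = \frac{1}{- \frac{213101}{18}} = - \frac{18}{213101}$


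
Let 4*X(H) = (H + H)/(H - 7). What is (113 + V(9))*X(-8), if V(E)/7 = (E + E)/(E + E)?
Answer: 32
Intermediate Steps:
V(E) = 7 (V(E) = 7*((E + E)/(E + E)) = 7*((2*E)/((2*E))) = 7*((2*E)*(1/(2*E))) = 7*1 = 7)
X(H) = H/(2*(-7 + H)) (X(H) = ((H + H)/(H - 7))/4 = ((2*H)/(-7 + H))/4 = (2*H/(-7 + H))/4 = H/(2*(-7 + H)))
(113 + V(9))*X(-8) = (113 + 7)*((1/2)*(-8)/(-7 - 8)) = 120*((1/2)*(-8)/(-15)) = 120*((1/2)*(-8)*(-1/15)) = 120*(4/15) = 32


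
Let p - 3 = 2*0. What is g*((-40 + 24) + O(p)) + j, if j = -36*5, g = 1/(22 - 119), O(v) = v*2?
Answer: -17450/97 ≈ -179.90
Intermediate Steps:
p = 3 (p = 3 + 2*0 = 3 + 0 = 3)
O(v) = 2*v
g = -1/97 (g = 1/(-97) = -1/97 ≈ -0.010309)
j = -180
g*((-40 + 24) + O(p)) + j = -((-40 + 24) + 2*3)/97 - 180 = -(-16 + 6)/97 - 180 = -1/97*(-10) - 180 = 10/97 - 180 = -17450/97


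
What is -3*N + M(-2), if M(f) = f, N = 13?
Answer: -41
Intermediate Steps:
-3*N + M(-2) = -3*13 - 2 = -39 - 2 = -41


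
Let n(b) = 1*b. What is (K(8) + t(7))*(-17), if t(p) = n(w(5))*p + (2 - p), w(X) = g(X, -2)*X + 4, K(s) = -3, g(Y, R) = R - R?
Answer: -340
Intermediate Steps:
g(Y, R) = 0
w(X) = 4 (w(X) = 0*X + 4 = 0 + 4 = 4)
n(b) = b
t(p) = 2 + 3*p (t(p) = 4*p + (2 - p) = 2 + 3*p)
(K(8) + t(7))*(-17) = (-3 + (2 + 3*7))*(-17) = (-3 + (2 + 21))*(-17) = (-3 + 23)*(-17) = 20*(-17) = -340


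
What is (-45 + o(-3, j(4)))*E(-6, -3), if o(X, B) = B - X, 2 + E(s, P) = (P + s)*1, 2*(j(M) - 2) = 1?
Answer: 869/2 ≈ 434.50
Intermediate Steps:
j(M) = 5/2 (j(M) = 2 + (½)*1 = 2 + ½ = 5/2)
E(s, P) = -2 + P + s (E(s, P) = -2 + (P + s)*1 = -2 + (P + s) = -2 + P + s)
(-45 + o(-3, j(4)))*E(-6, -3) = (-45 + (5/2 - 1*(-3)))*(-2 - 3 - 6) = (-45 + (5/2 + 3))*(-11) = (-45 + 11/2)*(-11) = -79/2*(-11) = 869/2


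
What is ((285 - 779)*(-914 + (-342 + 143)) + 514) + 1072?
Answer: 551408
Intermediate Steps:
((285 - 779)*(-914 + (-342 + 143)) + 514) + 1072 = (-494*(-914 - 199) + 514) + 1072 = (-494*(-1113) + 514) + 1072 = (549822 + 514) + 1072 = 550336 + 1072 = 551408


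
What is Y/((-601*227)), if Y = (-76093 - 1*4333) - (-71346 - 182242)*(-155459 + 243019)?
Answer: -22204084854/136427 ≈ -1.6275e+5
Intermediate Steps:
Y = 22204084854 (Y = (-76093 - 4333) - (-253588)*87560 = -80426 - 1*(-22204165280) = -80426 + 22204165280 = 22204084854)
Y/((-601*227)) = 22204084854/((-601*227)) = 22204084854/(-136427) = 22204084854*(-1/136427) = -22204084854/136427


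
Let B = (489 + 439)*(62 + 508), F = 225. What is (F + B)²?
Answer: 280036764225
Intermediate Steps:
B = 528960 (B = 928*570 = 528960)
(F + B)² = (225 + 528960)² = 529185² = 280036764225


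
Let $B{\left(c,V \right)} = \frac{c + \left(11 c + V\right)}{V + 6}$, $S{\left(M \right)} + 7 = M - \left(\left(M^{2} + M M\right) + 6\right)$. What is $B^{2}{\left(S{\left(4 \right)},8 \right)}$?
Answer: $\frac{58564}{49} \approx 1195.2$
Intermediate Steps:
$S{\left(M \right)} = -13 + M - 2 M^{2}$ ($S{\left(M \right)} = -7 - \left(6 + M^{2} - M + M M\right) = -7 - \left(6 - M + 2 M^{2}\right) = -13 + M - 2 M^{2}$)
$B{\left(c,V \right)} = \frac{V + 12 c}{6 + V}$ ($B{\left(c,V \right)} = \frac{c + \left(V + 11 c\right)}{6 + V} = \frac{V + 12 c}{6 + V}$)
$B^{2}{\left(S{\left(4 \right)},8 \right)} = \left(\frac{8 + 12 \left(-13 + 4 - 2 \cdot 4^{2}\right)}{6 + 8}\right)^{2} = \left(\frac{8 + 12 \left(-13 + 4 - 32\right)}{14}\right)^{2} = \left(\frac{8 + 12 \left(-41\right)}{14}\right)^{2} = \left(\frac{8 - 492}{14}\right)^{2} = \left(\frac{1}{14} \left(-484\right)\right)^{2} = \left(- \frac{242}{7}\right)^{2} = \frac{58564}{49}$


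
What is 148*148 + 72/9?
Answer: 21912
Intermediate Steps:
148*148 + 72/9 = 21904 + 72*(1/9) = 21904 + 8 = 21912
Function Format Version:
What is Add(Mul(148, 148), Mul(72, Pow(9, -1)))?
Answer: 21912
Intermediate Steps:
Add(Mul(148, 148), Mul(72, Pow(9, -1))) = Add(21904, Mul(72, Rational(1, 9))) = Add(21904, 8) = 21912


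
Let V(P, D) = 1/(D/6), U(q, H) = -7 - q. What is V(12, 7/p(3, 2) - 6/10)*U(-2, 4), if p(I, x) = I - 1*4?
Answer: 75/19 ≈ 3.9474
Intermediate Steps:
p(I, x) = -4 + I (p(I, x) = I - 4 = -4 + I)
V(P, D) = 6/D (V(P, D) = 1/(D*(⅙)) = 1/(D/6) = 6/D)
V(12, 7/p(3, 2) - 6/10)*U(-2, 4) = (6/(7/(-4 + 3) - 6/10))*(-7 - 1*(-2)) = (6/(7/(-1) - 6*⅒))*(-7 + 2) = (6/(7*(-1) - ⅗))*(-5) = (6/(-7 - ⅗))*(-5) = (6/(-38/5))*(-5) = (6*(-5/38))*(-5) = -15/19*(-5) = 75/19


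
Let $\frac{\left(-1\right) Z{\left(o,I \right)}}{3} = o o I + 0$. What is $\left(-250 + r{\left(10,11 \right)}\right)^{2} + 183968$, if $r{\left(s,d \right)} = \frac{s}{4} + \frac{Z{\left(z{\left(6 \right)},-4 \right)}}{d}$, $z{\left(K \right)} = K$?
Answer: $\frac{110026073}{484} \approx 2.2733 \cdot 10^{5}$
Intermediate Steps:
$Z{\left(o,I \right)} = - 3 I o^{2}$ ($Z{\left(o,I \right)} = - 3 \left(o o I + 0\right) = - 3 \left(o^{2} I + 0\right) = - 3 \left(I o^{2} + 0\right) = - 3 I o^{2}$)
$r{\left(s,d \right)} = \frac{432}{d} + \frac{s}{4}$ ($r{\left(s,d \right)} = \frac{s}{4} + \frac{\left(-3\right) \left(-4\right) 6^{2}}{d} = s \frac{1}{4} + \frac{\left(-3\right) \left(-4\right) 36}{d} = \frac{s}{4} + \frac{432}{d} = \frac{432}{d} + \frac{s}{4}$)
$\left(-250 + r{\left(10,11 \right)}\right)^{2} + 183968 = \left(-250 + \left(\frac{432}{11} + \frac{1}{4} \cdot 10\right)\right)^{2} + 183968 = \left(-250 + \left(432 \cdot \frac{1}{11} + \frac{5}{2}\right)\right)^{2} + 183968 = \left(-250 + \left(\frac{432}{11} + \frac{5}{2}\right)\right)^{2} + 183968 = \left(-250 + \frac{919}{22}\right)^{2} + 183968 = \left(- \frac{4581}{22}\right)^{2} + 183968 = \frac{20985561}{484} + 183968 = \frac{110026073}{484}$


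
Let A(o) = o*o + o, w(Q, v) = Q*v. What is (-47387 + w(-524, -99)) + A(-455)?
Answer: 211059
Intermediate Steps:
A(o) = o + o² (A(o) = o² + o = o + o²)
(-47387 + w(-524, -99)) + A(-455) = (-47387 - 524*(-99)) - 455*(1 - 455) = (-47387 + 51876) - 455*(-454) = 4489 + 206570 = 211059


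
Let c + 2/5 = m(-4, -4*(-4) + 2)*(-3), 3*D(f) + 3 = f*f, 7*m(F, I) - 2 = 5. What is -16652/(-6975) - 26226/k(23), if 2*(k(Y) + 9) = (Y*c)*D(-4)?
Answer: 5576928656/37337175 ≈ 149.37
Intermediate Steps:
m(F, I) = 1 (m(F, I) = 2/7 + (⅐)*5 = 2/7 + 5/7 = 1)
D(f) = -1 + f²/3 (D(f) = -1 + (f*f)/3 = -1 + f²/3)
c = -17/5 (c = -⅖ + 1*(-3) = -⅖ - 3 = -17/5 ≈ -3.4000)
k(Y) = -9 - 221*Y/30 (k(Y) = -9 + ((Y*(-17/5))*(-1 + (⅓)*(-4)²))/2 = -9 + ((-17*Y/5)*(-1 + (⅓)*16))/2 = -9 + ((-17*Y/5)*(-1 + 16/3))/2 = -9 + (-17*Y/5*(13/3))/2 = -9 + (-221*Y/15)/2 = -9 - 221*Y/30)
-16652/(-6975) - 26226/k(23) = -16652/(-6975) - 26226/(-9 - 221/30*23) = -16652*(-1/6975) - 26226/(-9 - 5083/30) = 16652/6975 - 26226/(-5353/30) = 16652/6975 - 26226*(-30/5353) = 16652/6975 + 786780/5353 = 5576928656/37337175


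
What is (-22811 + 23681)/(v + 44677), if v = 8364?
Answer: 30/1829 ≈ 0.016402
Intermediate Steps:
(-22811 + 23681)/(v + 44677) = (-22811 + 23681)/(8364 + 44677) = 870/53041 = 870*(1/53041) = 30/1829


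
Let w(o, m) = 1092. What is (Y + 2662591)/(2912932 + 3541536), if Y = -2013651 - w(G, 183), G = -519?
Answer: 161962/1613617 ≈ 0.10037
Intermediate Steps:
Y = -2014743 (Y = -2013651 - 1*1092 = -2013651 - 1092 = -2014743)
(Y + 2662591)/(2912932 + 3541536) = (-2014743 + 2662591)/(2912932 + 3541536) = 647848/6454468 = 647848*(1/6454468) = 161962/1613617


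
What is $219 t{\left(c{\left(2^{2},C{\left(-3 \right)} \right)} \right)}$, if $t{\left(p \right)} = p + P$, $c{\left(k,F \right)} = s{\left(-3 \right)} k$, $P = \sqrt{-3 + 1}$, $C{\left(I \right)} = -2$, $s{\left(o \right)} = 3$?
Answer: $2628 + 219 i \sqrt{2} \approx 2628.0 + 309.71 i$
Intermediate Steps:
$P = i \sqrt{2}$ ($P = \sqrt{-2} = i \sqrt{2} \approx 1.4142 i$)
$c{\left(k,F \right)} = 3 k$
$t{\left(p \right)} = p + i \sqrt{2}$
$219 t{\left(c{\left(2^{2},C{\left(-3 \right)} \right)} \right)} = 219 \left(3 \cdot 2^{2} + i \sqrt{2}\right) = 219 \left(3 \cdot 4 + i \sqrt{2}\right) = 219 \left(12 + i \sqrt{2}\right) = 2628 + 219 i \sqrt{2}$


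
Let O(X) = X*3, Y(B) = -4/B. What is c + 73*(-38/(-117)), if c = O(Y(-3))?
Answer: 3242/117 ≈ 27.709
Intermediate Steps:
O(X) = 3*X
c = 4 (c = 3*(-4/(-3)) = 3*(-4*(-⅓)) = 3*(4/3) = 4)
c + 73*(-38/(-117)) = 4 + 73*(-38/(-117)) = 4 + 73*(-38*(-1/117)) = 4 + 73*(38/117) = 4 + 2774/117 = 3242/117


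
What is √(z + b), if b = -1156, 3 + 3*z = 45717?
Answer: √14082 ≈ 118.67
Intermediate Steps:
z = 15238 (z = -1 + (⅓)*45717 = -1 + 15239 = 15238)
√(z + b) = √(15238 - 1156) = √14082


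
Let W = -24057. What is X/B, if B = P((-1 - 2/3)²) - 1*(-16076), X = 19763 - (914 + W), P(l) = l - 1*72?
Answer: 386154/144061 ≈ 2.6805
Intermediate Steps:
P(l) = -72 + l (P(l) = l - 72 = -72 + l)
X = 42906 (X = 19763 - (914 - 24057) = 19763 - 1*(-23143) = 19763 + 23143 = 42906)
B = 144061/9 (B = (-72 + (-1 - 2/3)²) - 1*(-16076) = (-72 + (-1 - 2*⅓)²) + 16076 = (-72 + (-1 - ⅔)²) + 16076 = (-72 + (-5/3)²) + 16076 = (-72 + 25/9) + 16076 = -623/9 + 16076 = 144061/9 ≈ 16007.)
X/B = 42906/(144061/9) = 42906*(9/144061) = 386154/144061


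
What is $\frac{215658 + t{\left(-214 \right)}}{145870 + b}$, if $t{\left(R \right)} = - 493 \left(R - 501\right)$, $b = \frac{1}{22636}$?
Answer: $\frac{12860711308}{3301913321} \approx 3.8949$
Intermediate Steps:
$b = \frac{1}{22636} \approx 4.4177 \cdot 10^{-5}$
$t{\left(R \right)} = 246993 - 493 R$ ($t{\left(R \right)} = - 493 \left(-501 + R\right) = 246993 - 493 R$)
$\frac{215658 + t{\left(-214 \right)}}{145870 + b} = \frac{215658 + \left(246993 - -105502\right)}{145870 + \frac{1}{22636}} = \frac{215658 + \left(246993 + 105502\right)}{\frac{3301913321}{22636}} = \left(215658 + 352495\right) \frac{22636}{3301913321} = 568153 \cdot \frac{22636}{3301913321} = \frac{12860711308}{3301913321}$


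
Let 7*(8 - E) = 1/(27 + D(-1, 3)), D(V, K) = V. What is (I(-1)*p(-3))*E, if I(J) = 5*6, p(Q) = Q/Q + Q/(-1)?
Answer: 87300/91 ≈ 959.34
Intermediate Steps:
p(Q) = 1 - Q (p(Q) = 1 + Q*(-1) = 1 - Q)
I(J) = 30
E = 1455/182 (E = 8 - 1/(7*(27 - 1)) = 8 - 1/7/26 = 8 - 1/7*1/26 = 8 - 1/182 = 1455/182 ≈ 7.9945)
(I(-1)*p(-3))*E = (30*(1 - 1*(-3)))*(1455/182) = (30*(1 + 3))*(1455/182) = (30*4)*(1455/182) = 120*(1455/182) = 87300/91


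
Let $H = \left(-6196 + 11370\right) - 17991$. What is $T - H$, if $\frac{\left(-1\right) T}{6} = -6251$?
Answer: $50323$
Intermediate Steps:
$T = 37506$ ($T = \left(-6\right) \left(-6251\right) = 37506$)
$H = -12817$ ($H = 5174 - 17991 = -12817$)
$T - H = 37506 - -12817 = 37506 + 12817 = 50323$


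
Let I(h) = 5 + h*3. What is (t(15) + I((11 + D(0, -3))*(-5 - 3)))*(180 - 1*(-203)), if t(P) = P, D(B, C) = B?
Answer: -93452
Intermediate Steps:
I(h) = 5 + 3*h
(t(15) + I((11 + D(0, -3))*(-5 - 3)))*(180 - 1*(-203)) = (15 + (5 + 3*((11 + 0)*(-5 - 3))))*(180 - 1*(-203)) = (15 + (5 + 3*(11*(-8))))*(180 + 203) = (15 + (5 + 3*(-88)))*383 = (15 + (5 - 264))*383 = (15 - 259)*383 = -244*383 = -93452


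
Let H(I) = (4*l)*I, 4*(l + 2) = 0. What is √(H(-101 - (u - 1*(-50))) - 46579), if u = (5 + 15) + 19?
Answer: I*√45059 ≈ 212.27*I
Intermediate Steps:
u = 39 (u = 20 + 19 = 39)
l = -2 (l = -2 + (¼)*0 = -2 + 0 = -2)
H(I) = -8*I (H(I) = (4*(-2))*I = -8*I)
√(H(-101 - (u - 1*(-50))) - 46579) = √(-8*(-101 - (39 - 1*(-50))) - 46579) = √(-8*(-101 - (39 + 50)) - 46579) = √(-8*(-101 - 1*89) - 46579) = √(-8*(-101 - 89) - 46579) = √(-8*(-190) - 46579) = √(1520 - 46579) = √(-45059) = I*√45059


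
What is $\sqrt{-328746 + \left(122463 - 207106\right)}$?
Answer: $i \sqrt{413389} \approx 642.95 i$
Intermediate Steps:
$\sqrt{-328746 + \left(122463 - 207106\right)} = \sqrt{-328746 - 84643} = \sqrt{-413389} = i \sqrt{413389}$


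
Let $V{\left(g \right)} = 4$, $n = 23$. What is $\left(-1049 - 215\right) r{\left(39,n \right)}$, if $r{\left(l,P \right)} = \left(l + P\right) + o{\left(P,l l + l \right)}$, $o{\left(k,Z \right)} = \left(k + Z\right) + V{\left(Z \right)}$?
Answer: $-2084336$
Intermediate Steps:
$o{\left(k,Z \right)} = 4 + Z + k$ ($o{\left(k,Z \right)} = \left(k + Z\right) + 4 = \left(Z + k\right) + 4 = 4 + Z + k$)
$r{\left(l,P \right)} = 4 + l^{2} + 2 P + 2 l$ ($r{\left(l,P \right)} = \left(l + P\right) + \left(4 + \left(l l + l\right) + P\right) = \left(P + l\right) + \left(4 + \left(l^{2} + l\right) + P\right) = \left(P + l\right) + \left(4 + \left(l + l^{2}\right) + P\right) = \left(P + l\right) + \left(4 + P + l + l^{2}\right) = 4 + l^{2} + 2 P + 2 l$)
$\left(-1049 - 215\right) r{\left(39,n \right)} = \left(-1049 - 215\right) \left(4 + 39 + 2 \cdot 23 + 39 \left(1 + 39\right)\right) = - 1264 \left(4 + 39 + 46 + 39 \cdot 40\right) = - 1264 \left(4 + 39 + 46 + 1560\right) = \left(-1264\right) 1649 = -2084336$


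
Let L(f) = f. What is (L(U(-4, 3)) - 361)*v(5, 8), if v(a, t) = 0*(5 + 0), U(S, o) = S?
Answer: 0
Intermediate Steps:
v(a, t) = 0 (v(a, t) = 0*5 = 0)
(L(U(-4, 3)) - 361)*v(5, 8) = (-4 - 361)*0 = -365*0 = 0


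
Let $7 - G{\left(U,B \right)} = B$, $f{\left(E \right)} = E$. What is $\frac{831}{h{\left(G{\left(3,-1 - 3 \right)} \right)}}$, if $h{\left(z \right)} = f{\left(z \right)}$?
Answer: $\frac{831}{11} \approx 75.545$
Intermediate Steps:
$G{\left(U,B \right)} = 7 - B$
$h{\left(z \right)} = z$
$\frac{831}{h{\left(G{\left(3,-1 - 3 \right)} \right)}} = \frac{831}{7 - \left(-1 - 3\right)} = \frac{831}{7 - -4} = \frac{831}{7 + 4} = \frac{831}{11}$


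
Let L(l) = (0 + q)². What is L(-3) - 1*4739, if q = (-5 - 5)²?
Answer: 5261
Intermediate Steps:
q = 100 (q = (-10)² = 100)
L(l) = 10000 (L(l) = (0 + 100)² = 100² = 10000)
L(-3) - 1*4739 = 10000 - 1*4739 = 10000 - 4739 = 5261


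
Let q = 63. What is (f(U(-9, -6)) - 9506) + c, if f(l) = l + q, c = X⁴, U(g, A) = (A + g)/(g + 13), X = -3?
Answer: -37463/4 ≈ -9365.8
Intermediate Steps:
U(g, A) = (A + g)/(13 + g)
c = 81 (c = (-3)⁴ = 81)
f(l) = 63 + l (f(l) = l + 63 = 63 + l)
(f(U(-9, -6)) - 9506) + c = ((63 + (-6 - 9)/(13 - 9)) - 9506) + 81 = ((63 - 15/4) - 9506) + 81 = (237/4 - 9506) + 81 = -37787/4 + 81 = -37463/4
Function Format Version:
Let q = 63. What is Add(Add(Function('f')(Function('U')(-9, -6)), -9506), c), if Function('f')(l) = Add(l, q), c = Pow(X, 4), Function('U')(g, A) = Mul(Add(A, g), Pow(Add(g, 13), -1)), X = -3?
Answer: Rational(-37463, 4) ≈ -9365.8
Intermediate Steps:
Function('U')(g, A) = Mul(Pow(Add(13, g), -1), Add(A, g)) (Function('U')(g, A) = Mul(Add(A, g), Pow(Add(13, g), -1)) = Mul(Pow(Add(13, g), -1), Add(A, g)))
c = 81 (c = Pow(-3, 4) = 81)
Function('f')(l) = Add(63, l) (Function('f')(l) = Add(l, 63) = Add(63, l))
Add(Add(Function('f')(Function('U')(-9, -6)), -9506), c) = Add(Add(Add(63, Mul(Pow(Add(13, -9), -1), Add(-6, -9))), -9506), 81) = Add(Add(Add(63, Mul(Pow(4, -1), -15)), -9506), 81) = Add(Add(Add(63, Mul(Rational(1, 4), -15)), -9506), 81) = Add(Add(Add(63, Rational(-15, 4)), -9506), 81) = Add(Add(Rational(237, 4), -9506), 81) = Add(Rational(-37787, 4), 81) = Rational(-37463, 4)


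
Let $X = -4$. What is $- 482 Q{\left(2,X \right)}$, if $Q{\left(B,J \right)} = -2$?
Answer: $964$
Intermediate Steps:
$- 482 Q{\left(2,X \right)} = \left(-482\right) \left(-2\right) = 964$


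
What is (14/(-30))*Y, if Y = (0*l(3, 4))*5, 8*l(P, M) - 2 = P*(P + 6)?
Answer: 0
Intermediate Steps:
l(P, M) = ¼ + P*(6 + P)/8 (l(P, M) = ¼ + (P*(P + 6))/8 = ¼ + (P*(6 + P))/8 = ¼ + P*(6 + P)/8)
Y = 0 (Y = (0*(¼ + (⅛)*3² + (¾)*3))*5 = (0*(¼ + (⅛)*9 + 9/4))*5 = (0*(¼ + 9/8 + 9/4))*5 = (0*(29/8))*5 = 0*5 = 0)
(14/(-30))*Y = (14/(-30))*0 = (14*(-1/30))*0 = -7/15*0 = 0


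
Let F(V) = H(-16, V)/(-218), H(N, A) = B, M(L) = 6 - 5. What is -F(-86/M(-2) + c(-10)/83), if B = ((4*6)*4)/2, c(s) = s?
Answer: 24/109 ≈ 0.22018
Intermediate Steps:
B = 48 (B = (24*4)*(1/2) = 96*(1/2) = 48)
M(L) = 1
H(N, A) = 48
F(V) = -24/109 (F(V) = 48/(-218) = 48*(-1/218) = -24/109)
-F(-86/M(-2) + c(-10)/83) = -1*(-24/109) = 24/109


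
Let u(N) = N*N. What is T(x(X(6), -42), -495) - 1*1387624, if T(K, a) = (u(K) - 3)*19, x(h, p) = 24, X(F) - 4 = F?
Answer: -1376737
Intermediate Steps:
X(F) = 4 + F
u(N) = N**2
T(K, a) = -57 + 19*K**2 (T(K, a) = (K**2 - 3)*19 = (-3 + K**2)*19 = -57 + 19*K**2)
T(x(X(6), -42), -495) - 1*1387624 = (-57 + 19*24**2) - 1*1387624 = (-57 + 19*576) - 1387624 = (-57 + 10944) - 1387624 = 10887 - 1387624 = -1376737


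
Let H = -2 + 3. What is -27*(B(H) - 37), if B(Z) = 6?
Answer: 837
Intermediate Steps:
H = 1
-27*(B(H) - 37) = -27*(6 - 37) = -27*(-31) = 837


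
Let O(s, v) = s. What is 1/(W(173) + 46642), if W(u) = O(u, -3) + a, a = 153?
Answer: 1/46968 ≈ 2.1291e-5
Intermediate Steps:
W(u) = 153 + u (W(u) = u + 153 = 153 + u)
1/(W(173) + 46642) = 1/((153 + 173) + 46642) = 1/(326 + 46642) = 1/46968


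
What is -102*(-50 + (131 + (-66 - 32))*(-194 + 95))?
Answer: 338334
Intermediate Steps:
-102*(-50 + (131 + (-66 - 32))*(-194 + 95)) = -102*(-50 + (131 - 98)*(-99)) = -102*(-50 + 33*(-99)) = -102*(-50 - 3267) = -102*(-3317) = 338334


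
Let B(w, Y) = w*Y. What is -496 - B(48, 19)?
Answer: -1408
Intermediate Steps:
B(w, Y) = Y*w
-496 - B(48, 19) = -496 - 19*48 = -496 - 1*912 = -496 - 912 = -1408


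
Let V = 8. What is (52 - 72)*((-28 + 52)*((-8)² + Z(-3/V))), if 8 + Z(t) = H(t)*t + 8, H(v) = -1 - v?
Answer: -61665/2 ≈ -30833.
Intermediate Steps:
Z(t) = t*(-1 - t) (Z(t) = -8 + ((-1 - t)*t + 8) = -8 + (t*(-1 - t) + 8) = -8 + (8 + t*(-1 - t)) = t*(-1 - t))
(52 - 72)*((-28 + 52)*((-8)² + Z(-3/V))) = (52 - 72)*((-28 + 52)*((-8)² - (-3/8)*(1 - 3/8))) = -480*(64 - (-3*⅛)*(1 - 3*⅛)) = -480*(64 - 1*(-3/8)*(1 - 3/8)) = -480*(64 - 1*(-3/8)*5/8) = -480*(64 + 15/64) = -480*4111/64 = -20*12333/8 = -61665/2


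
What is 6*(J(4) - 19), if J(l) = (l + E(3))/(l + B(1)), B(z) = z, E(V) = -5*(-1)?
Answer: -516/5 ≈ -103.20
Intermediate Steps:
E(V) = 5
J(l) = (5 + l)/(1 + l) (J(l) = (l + 5)/(l + 1) = (5 + l)/(1 + l))
6*(J(4) - 19) = 6*((5 + 4)/(1 + 4) - 19) = 6*(9/5 - 19) = 6*(-86/5) = -516/5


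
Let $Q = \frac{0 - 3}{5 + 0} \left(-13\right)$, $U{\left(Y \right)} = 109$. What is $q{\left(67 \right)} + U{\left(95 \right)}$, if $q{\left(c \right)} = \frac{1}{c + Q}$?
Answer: $\frac{40771}{374} \approx 109.01$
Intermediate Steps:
$Q = \frac{39}{5}$ ($Q = - \frac{3}{5} \left(-13\right) = \left(-3\right) \frac{1}{5} \left(-13\right) = \left(- \frac{3}{5}\right) \left(-13\right) = \frac{39}{5} \approx 7.8$)
$q{\left(c \right)} = \frac{1}{\frac{39}{5} + c}$ ($q{\left(c \right)} = \frac{1}{c + \frac{39}{5}} = \frac{1}{\frac{39}{5} + c}$)
$q{\left(67 \right)} + U{\left(95 \right)} = \frac{5}{39 + 5 \cdot 67} + 109 = \frac{5}{39 + 335} + 109 = \frac{5}{374} + 109 = \frac{40771}{374}$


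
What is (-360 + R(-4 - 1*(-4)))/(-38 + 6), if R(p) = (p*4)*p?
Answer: 45/4 ≈ 11.250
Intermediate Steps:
R(p) = 4*p² (R(p) = (4*p)*p = 4*p²)
(-360 + R(-4 - 1*(-4)))/(-38 + 6) = (-360 + 4*(-4 - 1*(-4))²)/(-38 + 6) = (-360 + 4*(-4 + 4)²)/(-32) = (-360 + 4*0²)*(-1/32) = (-360 + 4*0)*(-1/32) = (-360 + 0)*(-1/32) = -360*(-1/32) = 45/4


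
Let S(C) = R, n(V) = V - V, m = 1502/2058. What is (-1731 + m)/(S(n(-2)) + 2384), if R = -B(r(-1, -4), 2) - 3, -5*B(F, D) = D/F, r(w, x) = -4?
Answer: -17804480/24499461 ≈ -0.72673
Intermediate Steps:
m = 751/1029 (m = 1502*(1/2058) = 751/1029 ≈ 0.72983)
n(V) = 0
B(F, D) = -D/(5*F)
R = -31/10 (R = -(-1)*2/(5*(-4)) - 3 = -(-1)*2*(-1)/(5*4) - 3 = -1*⅒ - 3 = -⅒ - 3 = -31/10 ≈ -3.1000)
S(C) = -31/10
(-1731 + m)/(S(n(-2)) + 2384) = (-1731 + 751/1029)/(-31/10 + 2384) = -1780448/(1029*23809/10) = -1780448/1029*10/23809 = -17804480/24499461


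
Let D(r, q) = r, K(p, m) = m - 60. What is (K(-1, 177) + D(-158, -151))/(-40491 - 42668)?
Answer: 41/83159 ≈ 0.00049303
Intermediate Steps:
K(p, m) = -60 + m
(K(-1, 177) + D(-158, -151))/(-40491 - 42668) = ((-60 + 177) - 158)/(-40491 - 42668) = (117 - 158)/(-83159) = -41*(-1/83159) = 41/83159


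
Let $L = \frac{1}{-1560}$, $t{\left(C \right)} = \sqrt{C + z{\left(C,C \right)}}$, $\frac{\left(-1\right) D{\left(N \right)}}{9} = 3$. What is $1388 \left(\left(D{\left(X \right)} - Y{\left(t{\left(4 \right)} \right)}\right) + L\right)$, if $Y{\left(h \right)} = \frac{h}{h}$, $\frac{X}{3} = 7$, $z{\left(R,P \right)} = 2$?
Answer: $- \frac{15157307}{390} \approx -38865.0$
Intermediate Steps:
$X = 21$ ($X = 3 \cdot 7 = 21$)
$D{\left(N \right)} = -27$ ($D{\left(N \right)} = \left(-9\right) 3 = -27$)
$t{\left(C \right)} = \sqrt{2 + C}$ ($t{\left(C \right)} = \sqrt{C + 2} = \sqrt{2 + C}$)
$Y{\left(h \right)} = 1$
$L = - \frac{1}{1560} \approx -0.00064103$
$1388 \left(\left(D{\left(X \right)} - Y{\left(t{\left(4 \right)} \right)}\right) + L\right) = 1388 \left(\left(-27 - 1\right) - \frac{1}{1560}\right) = 1388 \left(-28 - \frac{1}{1560}\right) = 1388 \left(- \frac{43681}{1560}\right) = - \frac{15157307}{390}$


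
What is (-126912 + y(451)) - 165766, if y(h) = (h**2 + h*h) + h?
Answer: 114575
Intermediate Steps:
y(h) = h + 2*h**2 (y(h) = (h**2 + h**2) + h = 2*h**2 + h = h + 2*h**2)
(-126912 + y(451)) - 165766 = (-126912 + 451*(1 + 2*451)) - 165766 = (-126912 + 451*(1 + 902)) - 165766 = (-126912 + 451*903) - 165766 = (-126912 + 407253) - 165766 = 280341 - 165766 = 114575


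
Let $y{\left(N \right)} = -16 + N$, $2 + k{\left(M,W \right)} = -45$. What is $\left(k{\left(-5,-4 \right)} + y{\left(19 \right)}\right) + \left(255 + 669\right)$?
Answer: $880$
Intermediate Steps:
$k{\left(M,W \right)} = -47$ ($k{\left(M,W \right)} = -2 - 45 = -47$)
$\left(k{\left(-5,-4 \right)} + y{\left(19 \right)}\right) + \left(255 + 669\right) = \left(-47 + \left(-16 + 19\right)\right) + \left(255 + 669\right) = \left(-47 + 3\right) + 924 = -44 + 924 = 880$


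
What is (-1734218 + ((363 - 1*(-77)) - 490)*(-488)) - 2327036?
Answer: -4036854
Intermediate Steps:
(-1734218 + ((363 - 1*(-77)) - 490)*(-488)) - 2327036 = (-1734218 + ((363 + 77) - 490)*(-488)) - 2327036 = (-1734218 + (440 - 490)*(-488)) - 2327036 = (-1734218 - 50*(-488)) - 2327036 = (-1734218 + 24400) - 2327036 = -1709818 - 2327036 = -4036854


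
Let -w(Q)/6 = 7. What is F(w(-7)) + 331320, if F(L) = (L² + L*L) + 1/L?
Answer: 14063615/42 ≈ 3.3485e+5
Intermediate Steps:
w(Q) = -42 (w(Q) = -6*7 = -42)
F(L) = 1/L + 2*L² (F(L) = (L² + L²) + 1/L = 2*L² + 1/L = 1/L + 2*L²)
F(w(-7)) + 331320 = (1 + 2*(-42)³)/(-42) + 331320 = -(1 + 2*(-74088))/42 + 331320 = -(1 - 148176)/42 + 331320 = -1/42*(-148175) + 331320 = 148175/42 + 331320 = 14063615/42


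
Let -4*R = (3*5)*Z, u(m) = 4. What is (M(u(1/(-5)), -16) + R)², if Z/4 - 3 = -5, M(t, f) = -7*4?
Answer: 4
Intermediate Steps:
M(t, f) = -28
Z = -8 (Z = 12 + 4*(-5) = 12 - 20 = -8)
R = 30 (R = -3*5*(-8)/4 = -15*(-8)/4 = -¼*(-120) = 30)
(M(u(1/(-5)), -16) + R)² = (-28 + 30)² = 2² = 4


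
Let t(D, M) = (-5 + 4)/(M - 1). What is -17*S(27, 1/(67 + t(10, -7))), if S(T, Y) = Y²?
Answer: -1088/288369 ≈ -0.0037729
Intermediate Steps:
t(D, M) = -1/(-1 + M)
-17*S(27, 1/(67 + t(10, -7))) = -17/(67 - 1/(-1 - 7))² = -17/(67 - 1/(-8))² = -17/(67 - 1*(-⅛))² = -17/(67 + ⅛)² = -17*(1/(537/8))² = -17*(8/537)² = -17*64/288369 = -1088/288369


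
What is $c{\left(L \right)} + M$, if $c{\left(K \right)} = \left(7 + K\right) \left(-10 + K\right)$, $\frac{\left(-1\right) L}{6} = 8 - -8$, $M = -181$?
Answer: $9253$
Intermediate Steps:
$L = -96$ ($L = - 6 \left(8 - -8\right) = - 6 \left(8 + 8\right) = \left(-6\right) 16 = -96$)
$c{\left(K \right)} = \left(-10 + K\right) \left(7 + K\right)$
$c{\left(L \right)} + M = \left(-70 + \left(-96\right)^{2} - -288\right) - 181 = \left(-70 + 9216 + 288\right) - 181 = 9434 - 181 = 9253$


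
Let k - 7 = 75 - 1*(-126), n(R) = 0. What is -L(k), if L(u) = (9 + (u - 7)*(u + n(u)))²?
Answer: -1748661489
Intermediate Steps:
k = 208 (k = 7 + (75 - 1*(-126)) = 7 + (75 + 126) = 7 + 201 = 208)
L(u) = (9 + u*(-7 + u))² (L(u) = (9 + (u - 7)*(u + 0))² = (9 + (-7 + u)*u)² = (9 + u*(-7 + u))²)
-L(k) = -(9 + 208² - 7*208)² = -(9 + 43264 - 1456)² = -1*41817² = -1*1748661489 = -1748661489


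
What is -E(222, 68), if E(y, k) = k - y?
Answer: 154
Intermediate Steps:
-E(222, 68) = -(68 - 1*222) = -(68 - 222) = -1*(-154) = 154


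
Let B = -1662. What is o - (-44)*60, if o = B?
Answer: 978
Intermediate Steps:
o = -1662
o - (-44)*60 = -1662 - (-44)*60 = -1662 - 1*(-2640) = -1662 + 2640 = 978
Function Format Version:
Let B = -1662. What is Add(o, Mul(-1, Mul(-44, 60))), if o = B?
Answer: 978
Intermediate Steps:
o = -1662
Add(o, Mul(-1, Mul(-44, 60))) = Add(-1662, Mul(-1, Mul(-44, 60))) = Add(-1662, Mul(-1, -2640)) = Add(-1662, 2640) = 978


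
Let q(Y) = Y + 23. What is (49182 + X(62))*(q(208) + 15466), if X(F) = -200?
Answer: 768870454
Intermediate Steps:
q(Y) = 23 + Y
(49182 + X(62))*(q(208) + 15466) = (49182 - 200)*((23 + 208) + 15466) = 48982*(231 + 15466) = 48982*15697 = 768870454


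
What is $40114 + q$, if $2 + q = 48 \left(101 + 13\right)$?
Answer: $45584$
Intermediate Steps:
$q = 5470$ ($q = -2 + 48 \left(101 + 13\right) = -2 + 48 \cdot 114 = -2 + 5472 = 5470$)
$40114 + q = 40114 + 5470 = 45584$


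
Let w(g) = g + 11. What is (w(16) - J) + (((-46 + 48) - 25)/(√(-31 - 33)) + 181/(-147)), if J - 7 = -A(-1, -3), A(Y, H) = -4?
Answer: 2171/147 + 23*I/8 ≈ 14.769 + 2.875*I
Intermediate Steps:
w(g) = 11 + g
J = 11 (J = 7 - 1*(-4) = 7 + 4 = 11)
(w(16) - J) + (((-46 + 48) - 25)/(√(-31 - 33)) + 181/(-147)) = ((11 + 16) - 1*11) + (((-46 + 48) - 25)/(√(-31 - 33)) + 181/(-147)) = (27 - 11) + ((2 - 25)/(√(-64)) + 181*(-1/147)) = 16 + (-23*(-I/8) - 181/147) = 16 + (-(-23)*I/8 - 181/147) = 16 + (23*I/8 - 181/147) = 16 + (-181/147 + 23*I/8) = 2171/147 + 23*I/8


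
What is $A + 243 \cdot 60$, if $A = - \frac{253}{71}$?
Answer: $\frac{1034927}{71} \approx 14576.0$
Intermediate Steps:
$A = - \frac{253}{71}$ ($A = \left(-253\right) \frac{1}{71} = - \frac{253}{71} \approx -3.5634$)
$A + 243 \cdot 60 = - \frac{253}{71} + 243 \cdot 60 = - \frac{253}{71} + 14580 = \frac{1034927}{71}$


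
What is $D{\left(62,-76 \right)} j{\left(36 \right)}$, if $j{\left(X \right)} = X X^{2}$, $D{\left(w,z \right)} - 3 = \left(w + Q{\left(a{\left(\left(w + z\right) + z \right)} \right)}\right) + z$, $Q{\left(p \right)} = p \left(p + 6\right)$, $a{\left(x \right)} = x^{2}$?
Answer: $3063367128384$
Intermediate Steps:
$Q{\left(p \right)} = p \left(6 + p\right)$
$D{\left(w,z \right)} = 3 + w + z + \left(w + 2 z\right)^{2} \left(6 + \left(w + 2 z\right)^{2}\right)$ ($D{\left(w,z \right)} = 3 + \left(\left(w + \left(\left(w + z\right) + z\right)^{2} \left(6 + \left(\left(w + z\right) + z\right)^{2}\right)\right) + z\right) = 3 + \left(\left(w + \left(w + 2 z\right)^{2} \left(6 + \left(w + 2 z\right)^{2}\right)\right) + z\right) = 3 + \left(w + z + \left(w + 2 z\right)^{2} \left(6 + \left(w + 2 z\right)^{2}\right)\right) = 3 + w + z + \left(w + 2 z\right)^{2} \left(6 + \left(w + 2 z\right)^{2}\right)$)
$j{\left(X \right)} = X^{3}$
$D{\left(62,-76 \right)} j{\left(36 \right)} = \left(3 + 62 - 76 + \left(62 + 2 \left(-76\right)\right)^{2} \left(6 + \left(62 + 2 \left(-76\right)\right)^{2}\right)\right) 36^{3} = \left(3 + 62 - 76 + \left(62 - 152\right)^{2} \left(6 + \left(62 - 152\right)^{2}\right)\right) 46656 = \left(3 + 62 - 76 + \left(-90\right)^{2} \left(6 + \left(-90\right)^{2}\right)\right) 46656 = \left(3 + 62 - 76 + 8100 \left(6 + 8100\right)\right) 46656 = \left(3 + 62 - 76 + 8100 \cdot 8106\right) 46656 = \left(3 + 62 - 76 + 65658600\right) 46656 = 65658589 \cdot 46656 = 3063367128384$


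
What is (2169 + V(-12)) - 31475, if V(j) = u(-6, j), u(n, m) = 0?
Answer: -29306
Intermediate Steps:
V(j) = 0
(2169 + V(-12)) - 31475 = (2169 + 0) - 31475 = 2169 - 31475 = -29306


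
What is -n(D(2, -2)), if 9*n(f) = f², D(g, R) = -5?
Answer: -25/9 ≈ -2.7778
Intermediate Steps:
n(f) = f²/9
-n(D(2, -2)) = -(-5)²/9 = -25/9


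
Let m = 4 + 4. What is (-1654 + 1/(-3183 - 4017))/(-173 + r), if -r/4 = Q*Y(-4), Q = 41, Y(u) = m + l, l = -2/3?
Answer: 11908801/9904800 ≈ 1.2023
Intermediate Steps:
l = -⅔ (l = -2*⅓ = -⅔ ≈ -0.66667)
m = 8
Y(u) = 22/3 (Y(u) = 8 - ⅔ = 22/3)
r = -3608/3 (r = -164*22/3 = -4*902/3 = -3608/3 ≈ -1202.7)
(-1654 + 1/(-3183 - 4017))/(-173 + r) = (-1654 + 1/(-3183 - 4017))/(-173 - 3608/3) = (-1654 + 1/(-7200))/(-4127/3) = (-1654 - 1/7200)*(-3/4127) = -11908801/7200*(-3/4127) = 11908801/9904800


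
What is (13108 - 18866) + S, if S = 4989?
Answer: -769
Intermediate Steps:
(13108 - 18866) + S = (13108 - 18866) + 4989 = -5758 + 4989 = -769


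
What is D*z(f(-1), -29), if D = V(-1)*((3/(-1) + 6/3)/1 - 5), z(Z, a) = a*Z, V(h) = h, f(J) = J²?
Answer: -174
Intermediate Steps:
z(Z, a) = Z*a
D = 6 (D = -((3/(-1) + 6/3)/1 - 5) = -((3*(-1) + 6*(⅓))*1 - 5) = -((-3 + 2)*1 - 5) = -(-1*1 - 5) = -(-1 - 5) = -1*(-6) = 6)
D*z(f(-1), -29) = 6*((-1)²*(-29)) = 6*(1*(-29)) = 6*(-29) = -174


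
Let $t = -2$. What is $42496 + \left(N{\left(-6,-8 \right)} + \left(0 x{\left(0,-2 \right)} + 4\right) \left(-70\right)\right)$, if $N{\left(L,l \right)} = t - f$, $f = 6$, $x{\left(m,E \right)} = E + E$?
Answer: $42208$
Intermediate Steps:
$x{\left(m,E \right)} = 2 E$
$N{\left(L,l \right)} = -8$ ($N{\left(L,l \right)} = -2 - 6 = -8$)
$42496 + \left(N{\left(-6,-8 \right)} + \left(0 x{\left(0,-2 \right)} + 4\right) \left(-70\right)\right) = 42496 + \left(-8 + \left(0 \cdot 2 \left(-2\right) + 4\right) \left(-70\right)\right) = 42496 + \left(-8 + \left(0 \left(-4\right) + 4\right) \left(-70\right)\right) = 42496 + \left(-8 + \left(0 + 4\right) \left(-70\right)\right) = 42496 + \left(-8 + 4 \left(-70\right)\right) = 42496 - 288 = 42208$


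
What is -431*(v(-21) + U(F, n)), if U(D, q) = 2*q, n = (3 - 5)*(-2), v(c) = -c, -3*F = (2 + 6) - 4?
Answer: -12499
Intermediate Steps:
F = -4/3 (F = -((2 + 6) - 4)/3 = -(8 - 4)/3 = -⅓*4 = -4/3 ≈ -1.3333)
n = 4 (n = -2*(-2) = 4)
-431*(v(-21) + U(F, n)) = -431*(-1*(-21) + 2*4) = -431*(21 + 8) = -431*29 = -12499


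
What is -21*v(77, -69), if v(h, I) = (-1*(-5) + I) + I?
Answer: 2793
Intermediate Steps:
v(h, I) = 5 + 2*I (v(h, I) = (5 + I) + I = 5 + 2*I)
-21*v(77, -69) = -21*(5 + 2*(-69)) = -21*(5 - 138) = -21*(-133) = 2793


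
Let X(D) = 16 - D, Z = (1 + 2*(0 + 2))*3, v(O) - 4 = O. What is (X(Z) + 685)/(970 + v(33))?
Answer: 686/1007 ≈ 0.68123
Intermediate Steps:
v(O) = 4 + O
Z = 15 (Z = (1 + 2*2)*3 = (1 + 4)*3 = 5*3 = 15)
(X(Z) + 685)/(970 + v(33)) = ((16 - 1*15) + 685)/(970 + (4 + 33)) = ((16 - 15) + 685)/(970 + 37) = (1 + 685)/1007 = (1/1007)*686 = 686/1007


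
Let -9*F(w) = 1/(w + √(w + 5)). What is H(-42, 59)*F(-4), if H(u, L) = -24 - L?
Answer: -83/27 ≈ -3.0741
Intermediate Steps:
F(w) = -1/(9*(w + √(5 + w))) (F(w) = -1/(9*(w + √(w + 5))) = -1/(9*(w + √(5 + w))))
H(-42, 59)*F(-4) = (-24 - 1*59)*(-1/(9*(-4) + 9*√(5 - 4))) = (-24 - 59)*(-1/(-36 + 9*√1)) = -(-83)/(-36 + 9*1) = -(-83)/(-36 + 9) = -(-83)/(-27) = -(-83)*(-1)/27 = -83*1/27 = -83/27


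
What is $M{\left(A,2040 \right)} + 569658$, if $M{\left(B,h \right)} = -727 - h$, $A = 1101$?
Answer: $566891$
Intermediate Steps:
$M{\left(A,2040 \right)} + 569658 = \left(-727 - 2040\right) + 569658 = -2767 + 569658 = 566891$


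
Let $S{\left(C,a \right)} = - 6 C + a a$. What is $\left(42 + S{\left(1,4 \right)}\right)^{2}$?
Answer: $2704$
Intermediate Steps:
$S{\left(C,a \right)} = a^{2} - 6 C$ ($S{\left(C,a \right)} = - 6 C + a^{2} = a^{2} - 6 C$)
$\left(42 + S{\left(1,4 \right)}\right)^{2} = \left(42 + \left(4^{2} - 6\right)\right)^{2} = \left(42 + \left(16 - 6\right)\right)^{2} = \left(42 + 10\right)^{2} = 52^{2} = 2704$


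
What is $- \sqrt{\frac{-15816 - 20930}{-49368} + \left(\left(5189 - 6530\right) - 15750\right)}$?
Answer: $- \frac{i \sqrt{21514649421}}{1122} \approx - 130.73 i$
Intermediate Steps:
$- \sqrt{\frac{-15816 - 20930}{-49368} + \left(\left(5189 - 6530\right) - 15750\right)} = - \sqrt{\left(-36746\right) \left(- \frac{1}{49368}\right) - 17091} = - \sqrt{\frac{18373}{24684} - 17091} = - \sqrt{- \frac{421855871}{24684}} = - \frac{i \sqrt{21514649421}}{1122}$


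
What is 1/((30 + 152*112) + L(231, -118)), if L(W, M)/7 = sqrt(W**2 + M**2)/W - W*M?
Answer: 45271908/9410218783423 - 33*sqrt(67285)/47051093917115 ≈ 4.8107e-6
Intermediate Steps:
L(W, M) = -7*M*W + 7*sqrt(M**2 + W**2)/W (L(W, M) = 7*(sqrt(W**2 + M**2)/W - W*M) = 7*(sqrt(M**2 + W**2)/W - M*W) = -7*M*W + 7*sqrt(M**2 + W**2)/W)
1/((30 + 152*112) + L(231, -118)) = 1/((30 + 152*112) + (-7*(-118)*231 + 7*sqrt((-118)**2 + 231**2)/231)) = 1/((30 + 17024) + (190806 + 7*(1/231)*sqrt(13924 + 53361))) = 1/(17054 + (190806 + 7*(1/231)*sqrt(67285))) = 1/(17054 + (190806 + sqrt(67285)/33)) = 1/(207860 + sqrt(67285)/33)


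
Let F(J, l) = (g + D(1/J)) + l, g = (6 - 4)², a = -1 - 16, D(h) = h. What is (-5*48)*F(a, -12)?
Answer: 32880/17 ≈ 1934.1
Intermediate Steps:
a = -17
g = 4 (g = 2² = 4)
F(J, l) = 4 + l + 1/J (F(J, l) = (4 + 1/J) + l = 4 + l + 1/J)
(-5*48)*F(a, -12) = (-5*48)*(4 - 12 + 1/(-17)) = -240*(4 - 12 - 1/17) = -240*(-137/17) = 32880/17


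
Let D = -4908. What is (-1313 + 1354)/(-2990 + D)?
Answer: -41/7898 ≈ -0.0051912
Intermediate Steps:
(-1313 + 1354)/(-2990 + D) = (-1313 + 1354)/(-2990 - 4908) = 41/(-7898) = 41*(-1/7898) = -41/7898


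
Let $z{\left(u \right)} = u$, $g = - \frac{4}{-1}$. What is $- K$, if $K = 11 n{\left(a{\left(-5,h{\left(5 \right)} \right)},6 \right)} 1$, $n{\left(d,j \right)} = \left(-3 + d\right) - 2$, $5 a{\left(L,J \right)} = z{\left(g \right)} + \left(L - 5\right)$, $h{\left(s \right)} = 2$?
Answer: $\frac{341}{5} \approx 68.2$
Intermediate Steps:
$g = 4$ ($g = \left(-4\right) \left(-1\right) = 4$)
$a{\left(L,J \right)} = - \frac{1}{5} + \frac{L}{5}$ ($a{\left(L,J \right)} = \frac{4 + \left(L - 5\right)}{5} = \frac{4 + \left(-5 + L\right)}{5} = \frac{-1 + L}{5} = - \frac{1}{5} + \frac{L}{5}$)
$n{\left(d,j \right)} = -5 + d$
$K = - \frac{341}{5}$ ($K = 11 \left(-5 + \left(- \frac{1}{5} + \frac{1}{5} \left(-5\right)\right)\right) 1 = 11 \left(-5 - \frac{6}{5}\right) 1 = 11 \left(\left(- \frac{31}{5}\right) 1\right) = 11 \left(- \frac{31}{5}\right) = - \frac{341}{5} \approx -68.2$)
$- K = \left(-1\right) \left(- \frac{341}{5}\right) = \frac{341}{5}$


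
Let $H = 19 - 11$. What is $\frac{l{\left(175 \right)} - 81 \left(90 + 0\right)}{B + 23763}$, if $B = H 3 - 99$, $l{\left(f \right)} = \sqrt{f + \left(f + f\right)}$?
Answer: $- \frac{405}{1316} + \frac{5 \sqrt{21}}{23688} \approx -0.30678$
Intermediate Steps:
$H = 8$ ($H = 19 - 11 = 8$)
$l{\left(f \right)} = \sqrt{3} \sqrt{f}$ ($l{\left(f \right)} = \sqrt{f + 2 f} = \sqrt{3 f} = \sqrt{3} \sqrt{f}$)
$B = -75$ ($B = 8 \cdot 3 - 99 = 24 - 99 = -75$)
$\frac{l{\left(175 \right)} - 81 \left(90 + 0\right)}{B + 23763} = \frac{\sqrt{3} \sqrt{175} - 81 \left(90 + 0\right)}{-75 + 23763} = \frac{\sqrt{3} \cdot 5 \sqrt{7} - 7290}{23688} = \left(5 \sqrt{21} - 7290\right) \frac{1}{23688} = \left(-7290 + 5 \sqrt{21}\right) \frac{1}{23688} = - \frac{405}{1316} + \frac{5 \sqrt{21}}{23688}$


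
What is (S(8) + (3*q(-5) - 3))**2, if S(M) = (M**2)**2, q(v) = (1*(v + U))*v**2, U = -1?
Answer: 13271449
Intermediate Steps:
q(v) = v**2*(-1 + v) (q(v) = (1*(v - 1))*v**2 = (1*(-1 + v))*v**2 = (-1 + v)*v**2 = v**2*(-1 + v))
S(M) = M**4
(S(8) + (3*q(-5) - 3))**2 = (8**4 + (3*((-5)**2*(-1 - 5)) - 3))**2 = (4096 + (3*(25*(-6)) - 3))**2 = (4096 + (3*(-150) - 3))**2 = (4096 + (-450 - 3))**2 = (4096 - 453)**2 = 3643**2 = 13271449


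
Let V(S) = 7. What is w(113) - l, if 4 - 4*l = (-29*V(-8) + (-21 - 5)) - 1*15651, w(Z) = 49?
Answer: -3922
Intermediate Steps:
l = 3971 (l = 1 - ((-29*7 + (-21 - 5)) - 1*15651)/4 = 1 - ((-203 - 26) - 15651)/4 = 1 - (-229 - 15651)/4 = 1 - 1/4*(-15880) = 1 + 3970 = 3971)
w(113) - l = 49 - 1*3971 = 49 - 3971 = -3922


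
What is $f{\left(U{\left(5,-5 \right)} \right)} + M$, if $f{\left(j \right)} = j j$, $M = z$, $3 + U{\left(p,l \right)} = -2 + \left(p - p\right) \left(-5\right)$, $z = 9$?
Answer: $34$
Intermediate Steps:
$U{\left(p,l \right)} = -5$ ($U{\left(p,l \right)} = -3 + \left(-2 + \left(p - p\right) \left(-5\right)\right) = -3 + \left(-2 + 0 \left(-5\right)\right) = -3 + \left(-2 + 0\right) = -3 - 2 = -5$)
$M = 9$
$f{\left(j \right)} = j^{2}$
$f{\left(U{\left(5,-5 \right)} \right)} + M = \left(-5\right)^{2} + 9 = 25 + 9 = 34$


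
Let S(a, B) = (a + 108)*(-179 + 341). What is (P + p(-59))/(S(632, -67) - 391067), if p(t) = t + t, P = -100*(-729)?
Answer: -72782/271187 ≈ -0.26838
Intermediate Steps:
P = 72900
p(t) = 2*t
S(a, B) = 17496 + 162*a (S(a, B) = (108 + a)*162 = 17496 + 162*a)
(P + p(-59))/(S(632, -67) - 391067) = (72900 + 2*(-59))/((17496 + 162*632) - 391067) = (72900 - 118)/((17496 + 102384) - 391067) = 72782/(119880 - 391067) = 72782/(-271187) = 72782*(-1/271187) = -72782/271187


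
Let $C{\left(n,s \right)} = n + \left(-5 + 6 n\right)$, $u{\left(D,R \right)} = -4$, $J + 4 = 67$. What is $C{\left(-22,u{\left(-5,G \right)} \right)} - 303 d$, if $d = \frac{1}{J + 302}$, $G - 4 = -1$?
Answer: $- \frac{58338}{365} \approx -159.83$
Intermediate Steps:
$J = 63$ ($J = -4 + 67 = 63$)
$G = 3$ ($G = 4 - 1 = 3$)
$C{\left(n,s \right)} = -5 + 7 n$
$d = \frac{1}{365}$ ($d = \frac{1}{63 + 302} = \frac{1}{365} \approx 0.0027397$)
$C{\left(-22,u{\left(-5,G \right)} \right)} - 303 d = \left(-5 + 7 \left(-22\right)\right) - \frac{303}{365} = \left(-5 - 154\right) - \frac{303}{365} = -159 - \frac{303}{365} = - \frac{58338}{365}$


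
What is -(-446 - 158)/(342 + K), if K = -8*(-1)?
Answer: 302/175 ≈ 1.7257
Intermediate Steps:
K = 8
-(-446 - 158)/(342 + K) = -(-446 - 158)/(342 + 8) = -(-604)/350 = -1*(-302/175) = 302/175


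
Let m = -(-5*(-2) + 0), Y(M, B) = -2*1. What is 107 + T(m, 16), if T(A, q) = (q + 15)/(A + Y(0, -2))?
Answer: 1253/12 ≈ 104.42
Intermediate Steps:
Y(M, B) = -2
m = -10 (m = -(10 + 0) = -1*10 = -10)
T(A, q) = (15 + q)/(-2 + A) (T(A, q) = (q + 15)/(A - 2) = (15 + q)/(-2 + A))
107 + T(m, 16) = 107 + (15 + 16)/(-2 - 10) = 107 + 31/(-12) = 107 - 1/12*31 = 107 - 31/12 = 1253/12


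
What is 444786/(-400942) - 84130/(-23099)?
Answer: 11728569323/4630679629 ≈ 2.5328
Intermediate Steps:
444786/(-400942) - 84130/(-23099) = 444786*(-1/400942) - 84130*(-1/23099) = -222393/200471 + 84130/23099 = 11728569323/4630679629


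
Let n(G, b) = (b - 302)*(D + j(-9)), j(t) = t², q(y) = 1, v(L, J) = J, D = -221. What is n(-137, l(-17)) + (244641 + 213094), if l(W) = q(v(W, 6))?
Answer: 499875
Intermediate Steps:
l(W) = 1
n(G, b) = 42280 - 140*b (n(G, b) = (b - 302)*(-221 + (-9)²) = (-302 + b)*(-221 + 81) = (-302 + b)*(-140) = 42280 - 140*b)
n(-137, l(-17)) + (244641 + 213094) = (42280 - 140*1) + (244641 + 213094) = (42280 - 140) + 457735 = 42140 + 457735 = 499875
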